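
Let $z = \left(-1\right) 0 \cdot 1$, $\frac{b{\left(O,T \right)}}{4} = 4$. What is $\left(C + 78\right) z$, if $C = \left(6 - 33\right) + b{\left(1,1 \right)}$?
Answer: $0$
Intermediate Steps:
$b{\left(O,T \right)} = 16$ ($b{\left(O,T \right)} = 4 \cdot 4 = 16$)
$z = 0$ ($z = 0 \cdot 1 = 0$)
$C = -11$ ($C = \left(6 - 33\right) + 16 = -27 + 16 = -11$)
$\left(C + 78\right) z = \left(-11 + 78\right) 0 = 67 \cdot 0 = 0$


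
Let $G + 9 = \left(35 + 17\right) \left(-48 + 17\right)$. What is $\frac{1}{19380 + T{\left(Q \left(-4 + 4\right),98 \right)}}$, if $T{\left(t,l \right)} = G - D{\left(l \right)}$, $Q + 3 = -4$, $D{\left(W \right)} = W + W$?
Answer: $\frac{1}{17563} \approx 5.6938 \cdot 10^{-5}$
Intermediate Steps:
$D{\left(W \right)} = 2 W$
$Q = -7$ ($Q = -3 - 4 = -7$)
$G = -1621$ ($G = -9 + \left(35 + 17\right) \left(-48 + 17\right) = -9 + 52 \left(-31\right) = -9 - 1612 = -1621$)
$T{\left(t,l \right)} = -1621 - 2 l$
$\frac{1}{19380 + T{\left(Q \left(-4 + 4\right),98 \right)}} = \frac{1}{19380 - 1817} = \frac{1}{17563}$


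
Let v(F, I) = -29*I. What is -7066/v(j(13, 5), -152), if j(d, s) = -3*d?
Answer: -3533/2204 ≈ -1.6030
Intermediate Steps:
-7066/v(j(13, 5), -152) = -7066/((-29*(-152))) = -7066/4408 = -7066*1/4408 = -3533/2204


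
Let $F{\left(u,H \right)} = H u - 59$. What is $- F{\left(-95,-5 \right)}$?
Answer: $-416$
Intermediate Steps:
$F{\left(u,H \right)} = -59 + H u$
$- F{\left(-95,-5 \right)} = - (-59 - -475) = - (-59 + 475) = \left(-1\right) 416 = -416$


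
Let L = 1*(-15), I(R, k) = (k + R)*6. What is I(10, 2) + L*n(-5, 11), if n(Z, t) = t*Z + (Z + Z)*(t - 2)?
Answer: 2247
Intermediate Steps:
I(R, k) = 6*R + 6*k (I(R, k) = (R + k)*6 = 6*R + 6*k)
n(Z, t) = Z*t + 2*Z*(-2 + t) (n(Z, t) = Z*t + (2*Z)*(-2 + t) = Z*t + 2*Z*(-2 + t))
L = -15
I(10, 2) + L*n(-5, 11) = (6*10 + 6*2) - (-75)*(-4 + 3*11) = (60 + 12) - (-75)*(-4 + 33) = 72 - (-75)*29 = 72 - 15*(-145) = 72 + 2175 = 2247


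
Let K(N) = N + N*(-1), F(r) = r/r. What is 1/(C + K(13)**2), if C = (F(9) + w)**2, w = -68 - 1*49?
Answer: 1/13456 ≈ 7.4316e-5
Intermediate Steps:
F(r) = 1
w = -117 (w = -68 - 49 = -117)
K(N) = 0 (K(N) = N - N = 0)
C = 13456 (C = (1 - 117)**2 = (-116)**2 = 13456)
1/(C + K(13)**2) = 1/(13456 + 0**2) = 1/(13456 + 0) = 1/13456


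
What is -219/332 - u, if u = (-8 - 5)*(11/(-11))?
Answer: -4535/332 ≈ -13.660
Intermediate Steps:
u = 13 (u = -143*(-1)/11 = -13*(-1) = 13)
-219/332 - u = -219/332 - 1*13 = -219*1/332 - 13 = -219/332 - 13 = -4535/332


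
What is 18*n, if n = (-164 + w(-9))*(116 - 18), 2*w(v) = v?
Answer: -297234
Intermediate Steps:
w(v) = v/2
n = -16513 (n = (-164 + (1/2)*(-9))*(116 - 18) = (-164 - 9/2)*98 = -337/2*98 = -16513)
18*n = 18*(-16513) = -297234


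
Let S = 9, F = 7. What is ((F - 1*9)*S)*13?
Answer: -234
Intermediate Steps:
((F - 1*9)*S)*13 = ((7 - 1*9)*9)*13 = ((7 - 9)*9)*13 = -2*9*13 = -18*13 = -234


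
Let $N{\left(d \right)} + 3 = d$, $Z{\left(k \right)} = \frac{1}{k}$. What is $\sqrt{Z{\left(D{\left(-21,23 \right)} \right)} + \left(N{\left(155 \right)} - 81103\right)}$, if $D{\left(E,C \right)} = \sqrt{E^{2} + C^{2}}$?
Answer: $\frac{\sqrt{-76166795900 + 970 \sqrt{970}}}{970} \approx 284.52 i$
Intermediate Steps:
$D{\left(E,C \right)} = \sqrt{C^{2} + E^{2}}$
$N{\left(d \right)} = -3 + d$
$\sqrt{Z{\left(D{\left(-21,23 \right)} \right)} + \left(N{\left(155 \right)} - 81103\right)} = \sqrt{\frac{1}{\sqrt{23^{2} + \left(-21\right)^{2}}} + \left(\left(-3 + 155\right) - 81103\right)} = \sqrt{\frac{1}{\sqrt{529 + 441}} + \left(152 - 81103\right)} = \sqrt{\frac{1}{\sqrt{970}} - 80951} = \sqrt{\frac{\sqrt{970}}{970} - 80951} = \sqrt{-80951 + \frac{\sqrt{970}}{970}}$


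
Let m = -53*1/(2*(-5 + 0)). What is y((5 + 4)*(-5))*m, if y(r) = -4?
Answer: -106/5 ≈ -21.200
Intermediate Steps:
m = 53/10 (m = -53/((-5*2)) = -53/(-10) = -53*(-⅒) = 53/10 ≈ 5.3000)
y((5 + 4)*(-5))*m = -4*53/10 = -106/5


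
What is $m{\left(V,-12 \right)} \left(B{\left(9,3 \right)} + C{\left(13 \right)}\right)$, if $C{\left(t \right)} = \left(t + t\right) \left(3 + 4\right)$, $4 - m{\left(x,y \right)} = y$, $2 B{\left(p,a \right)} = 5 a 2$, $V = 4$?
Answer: $3152$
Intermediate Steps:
$B{\left(p,a \right)} = 5 a$ ($B{\left(p,a \right)} = \frac{5 a 2}{2} = \frac{5 \cdot 2 a}{2} = \frac{10 a}{2} = 5 a$)
$m{\left(x,y \right)} = 4 - y$
$C{\left(t \right)} = 14 t$ ($C{\left(t \right)} = 2 t 7 = 14 t$)
$m{\left(V,-12 \right)} \left(B{\left(9,3 \right)} + C{\left(13 \right)}\right) = \left(4 - -12\right) \left(5 \cdot 3 + 14 \cdot 13\right) = \left(4 + 12\right) \left(15 + 182\right) = 16 \cdot 197 = 3152$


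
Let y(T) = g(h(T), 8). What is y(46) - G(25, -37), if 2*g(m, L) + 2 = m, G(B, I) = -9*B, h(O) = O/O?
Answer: 449/2 ≈ 224.50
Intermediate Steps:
h(O) = 1
g(m, L) = -1 + m/2
y(T) = -½ (y(T) = -1 + (½)*1 = -1 + ½ = -½)
y(46) - G(25, -37) = -½ - (-9)*25 = -½ - 1*(-225) = -½ + 225 = 449/2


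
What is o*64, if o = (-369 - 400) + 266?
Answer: -32192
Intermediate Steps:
o = -503 (o = -769 + 266 = -503)
o*64 = -503*64 = -32192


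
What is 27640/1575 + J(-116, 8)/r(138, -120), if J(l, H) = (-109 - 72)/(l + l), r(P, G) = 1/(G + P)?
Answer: 1154383/36540 ≈ 31.592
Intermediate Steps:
J(l, H) = -181/(2*l) (J(l, H) = -181*1/(2*l) = -181/(2*l))
27640/1575 + J(-116, 8)/r(138, -120) = 27640/1575 + (-181/2/(-116))/(1/(-120 + 138)) = 27640*(1/1575) + (-181/2*(-1/116))/(1/18) = 5528/315 + 181/(232*(1/18)) = 5528/315 + (181/232)*18 = 5528/315 + 1629/116 = 1154383/36540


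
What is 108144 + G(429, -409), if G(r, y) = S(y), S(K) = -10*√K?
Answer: 108144 - 10*I*√409 ≈ 1.0814e+5 - 202.24*I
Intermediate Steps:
G(r, y) = -10*√y
108144 + G(429, -409) = 108144 - 10*I*√409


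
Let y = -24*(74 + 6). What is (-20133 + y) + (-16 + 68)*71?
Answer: -18361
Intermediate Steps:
y = -1920 (y = -24*80 = -1920)
(-20133 + y) + (-16 + 68)*71 = (-20133 - 1920) + (-16 + 68)*71 = -22053 + 52*71 = -22053 + 3692 = -18361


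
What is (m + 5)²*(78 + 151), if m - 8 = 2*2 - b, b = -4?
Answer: 100989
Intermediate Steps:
m = 16 (m = 8 + (2*2 - 1*(-4)) = 8 + (4 + 4) = 8 + 8 = 16)
(m + 5)²*(78 + 151) = (16 + 5)²*(78 + 151) = 21²*229 = 441*229 = 100989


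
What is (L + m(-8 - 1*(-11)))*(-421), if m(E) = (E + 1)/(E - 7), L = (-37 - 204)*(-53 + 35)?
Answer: -1825877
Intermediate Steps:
L = 4338 (L = -241*(-18) = 4338)
m(E) = (1 + E)/(-7 + E)
(L + m(-8 - 1*(-11)))*(-421) = (4338 + (1 + (-8 - 1*(-11)))/(-7 + (-8 - 1*(-11))))*(-421) = (4338 + (1 + (-8 + 11))/(-7 + (-8 + 11)))*(-421) = (4338 + (1 + 3)/(-7 + 3))*(-421) = (4338 + 4/(-4))*(-421) = (4338 - ¼*4)*(-421) = (4338 - 1)*(-421) = 4337*(-421) = -1825877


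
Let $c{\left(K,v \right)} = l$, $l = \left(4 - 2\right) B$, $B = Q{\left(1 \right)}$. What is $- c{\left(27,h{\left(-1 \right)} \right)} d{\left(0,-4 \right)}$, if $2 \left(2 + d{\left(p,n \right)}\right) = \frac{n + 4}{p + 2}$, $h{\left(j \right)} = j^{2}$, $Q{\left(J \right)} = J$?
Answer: $4$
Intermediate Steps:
$B = 1$
$l = 2$ ($l = \left(4 - 2\right) 1 = 2 \cdot 1 = 2$)
$c{\left(K,v \right)} = 2$
$d{\left(p,n \right)} = -2 + \frac{4 + n}{2 \left(2 + p\right)}$ ($d{\left(p,n \right)} = -2 + \frac{\left(n + 4\right) \frac{1}{p + 2}}{2} = -2 + \frac{\left(4 + n\right) \frac{1}{2 + p}}{2} = -2 + \frac{\frac{1}{2 + p} \left(4 + n\right)}{2} = -2 + \frac{4 + n}{2 \left(2 + p\right)}$)
$- c{\left(27,h{\left(-1 \right)} \right)} d{\left(0,-4 \right)} = \left(-1\right) 2 \frac{-4 - 4 - 0}{2 \left(2 + 0\right)} = - 2 \frac{-4 - 4 + 0}{2 \cdot 2} = - 2 \cdot \frac{1}{2} \cdot \frac{1}{2} \left(-8\right) = \left(-2\right) \left(-2\right) = 4$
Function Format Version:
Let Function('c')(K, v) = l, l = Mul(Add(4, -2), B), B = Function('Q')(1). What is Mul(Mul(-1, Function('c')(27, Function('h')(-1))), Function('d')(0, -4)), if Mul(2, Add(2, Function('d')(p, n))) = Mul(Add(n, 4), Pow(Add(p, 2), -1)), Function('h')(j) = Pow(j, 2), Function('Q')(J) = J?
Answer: 4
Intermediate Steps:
B = 1
l = 2 (l = Mul(Add(4, -2), 1) = Mul(2, 1) = 2)
Function('c')(K, v) = 2
Function('d')(p, n) = Add(-2, Mul(Rational(1, 2), Pow(Add(2, p), -1), Add(4, n))) (Function('d')(p, n) = Add(-2, Mul(Rational(1, 2), Mul(Add(n, 4), Pow(Add(p, 2), -1)))) = Add(-2, Mul(Rational(1, 2), Mul(Add(4, n), Pow(Add(2, p), -1)))) = Add(-2, Mul(Rational(1, 2), Mul(Pow(Add(2, p), -1), Add(4, n)))) = Add(-2, Mul(Rational(1, 2), Pow(Add(2, p), -1), Add(4, n))))
Mul(Mul(-1, Function('c')(27, Function('h')(-1))), Function('d')(0, -4)) = Mul(Mul(-1, 2), Mul(Rational(1, 2), Pow(Add(2, 0), -1), Add(-4, -4, Mul(-4, 0)))) = Mul(-2, Mul(Rational(1, 2), Pow(2, -1), Add(-4, -4, 0))) = Mul(-2, Mul(Rational(1, 2), Rational(1, 2), -8)) = Mul(-2, -2) = 4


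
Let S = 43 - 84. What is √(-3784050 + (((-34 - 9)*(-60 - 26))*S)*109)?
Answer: 2*I*√5077603 ≈ 4506.7*I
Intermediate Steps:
S = -41
√(-3784050 + (((-34 - 9)*(-60 - 26))*S)*109) = √(-3784050 + (((-34 - 9)*(-60 - 26))*(-41))*109) = √(-3784050 + (-43*(-86)*(-41))*109) = √(-3784050 + (3698*(-41))*109) = √(-3784050 - 151618*109) = √(-3784050 - 16526362) = √(-20310412) = 2*I*√5077603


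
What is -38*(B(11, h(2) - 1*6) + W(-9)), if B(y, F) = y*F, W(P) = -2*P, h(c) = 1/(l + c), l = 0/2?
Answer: 1615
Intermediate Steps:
l = 0 (l = 0*(1/2) = 0)
h(c) = 1/c (h(c) = 1/(0 + c) = 1/c)
B(y, F) = F*y
-38*(B(11, h(2) - 1*6) + W(-9)) = -38*((1/2 - 1*6)*11 - 2*(-9)) = -38*((1/2 - 6)*11 + 18) = -38*(-11/2*11 + 18) = -38*(-121/2 + 18) = -38*(-85/2) = 1615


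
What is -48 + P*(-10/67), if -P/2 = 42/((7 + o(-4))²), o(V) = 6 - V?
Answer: -928584/19363 ≈ -47.957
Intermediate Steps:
P = -84/289 (P = -84/((7 + (6 - 1*(-4)))²) = -84/((7 + (6 + 4))²) = -84/((7 + 10)²) = -84/(17²) = -84/289 ≈ -0.29066)
-48 + P*(-10/67) = -48 - (-840)/(289*67) = -48 - 84/289*(-10/67) = -48 + 840/19363 = -928584/19363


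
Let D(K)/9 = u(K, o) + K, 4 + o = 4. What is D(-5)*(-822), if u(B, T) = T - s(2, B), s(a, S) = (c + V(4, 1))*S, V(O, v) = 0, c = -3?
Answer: 147960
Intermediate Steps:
o = 0 (o = -4 + 4 = 0)
s(a, S) = -3*S (s(a, S) = (-3 + 0)*S = -3*S)
u(B, T) = T + 3*B (u(B, T) = T - (-3)*B = T + 3*B)
D(K) = 36*K (D(K) = 9*((0 + 3*K) + K) = 9*(3*K + K) = 9*(4*K) = 36*K)
D(-5)*(-822) = (36*(-5))*(-822) = -180*(-822) = 147960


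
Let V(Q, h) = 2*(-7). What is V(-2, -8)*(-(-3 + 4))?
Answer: 14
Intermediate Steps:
V(Q, h) = -14
V(-2, -8)*(-(-3 + 4)) = -(-14)*(-3 + 4) = -(-14) = -14*(-1) = 14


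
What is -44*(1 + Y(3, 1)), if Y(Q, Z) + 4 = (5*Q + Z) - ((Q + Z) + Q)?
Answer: -264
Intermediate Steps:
Y(Q, Z) = -4 + 3*Q (Y(Q, Z) = -4 + ((5*Q + Z) - ((Q + Z) + Q)) = -4 + ((Z + 5*Q) - (Z + 2*Q)) = -4 + ((Z + 5*Q) + (-Z - 2*Q)) = -4 + 3*Q)
-44*(1 + Y(3, 1)) = -44*(1 + (-4 + 3*3)) = -44*(1 + (-4 + 9)) = -44*(1 + 5) = -44*6 = -264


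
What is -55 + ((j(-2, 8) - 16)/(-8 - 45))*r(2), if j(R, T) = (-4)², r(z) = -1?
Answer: -55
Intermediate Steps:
j(R, T) = 16
-55 + ((j(-2, 8) - 16)/(-8 - 45))*r(2) = -55 + ((16 - 16)/(-8 - 45))*(-1) = -55 + (0/(-53))*(-1) = -55 + (0*(-1/53))*(-1) = -55 + 0*(-1) = -55 + 0 = -55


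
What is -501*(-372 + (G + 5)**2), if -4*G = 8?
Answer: 181863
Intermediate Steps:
G = -2 (G = -1/4*8 = -2)
-501*(-372 + (G + 5)**2) = -501*(-372 + (-2 + 5)**2) = -501*(-372 + 3**2) = -501*(-372 + 9) = -501*(-363) = 181863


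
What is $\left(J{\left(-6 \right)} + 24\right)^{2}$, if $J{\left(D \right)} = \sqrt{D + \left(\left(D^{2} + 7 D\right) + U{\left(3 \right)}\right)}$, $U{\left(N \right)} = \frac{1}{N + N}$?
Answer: $\frac{\left(144 + i \sqrt{426}\right)^{2}}{36} \approx 564.17 + 165.12 i$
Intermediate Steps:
$U{\left(N \right)} = \frac{1}{2 N}$
$J{\left(D \right)} = \sqrt{\frac{1}{6} + D^{2} + 8 D}$ ($J{\left(D \right)} = \sqrt{D + \left(\left(D^{2} + 7 D\right) + \frac{1}{2 \cdot 3}\right)} = \sqrt{D + \left(\left(D^{2} + 7 D\right) + \frac{1}{2} \cdot \frac{1}{3}\right)} = \sqrt{D + \left(\left(D^{2} + 7 D\right) + \frac{1}{6}\right)} = \sqrt{D + \left(\frac{1}{6} + D^{2} + 7 D\right)} = \sqrt{\frac{1}{6} + D^{2} + 8 D}$)
$\left(J{\left(-6 \right)} + 24\right)^{2} = \left(\frac{\sqrt{6 + 36 \left(-6\right)^{2} + 288 \left(-6\right)}}{6} + 24\right)^{2} = \left(\frac{\sqrt{6 + 36 \cdot 36 - 1728}}{6} + 24\right)^{2} = \left(\frac{\sqrt{6 + 1296 - 1728}}{6} + 24\right)^{2} = \left(\frac{\sqrt{-426}}{6} + 24\right)^{2} = \left(\frac{i \sqrt{426}}{6} + 24\right)^{2} = \left(24 + \frac{i \sqrt{426}}{6}\right)^{2}$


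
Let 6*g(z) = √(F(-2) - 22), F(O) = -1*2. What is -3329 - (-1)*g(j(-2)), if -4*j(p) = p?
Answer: -3329 + I*√6/3 ≈ -3329.0 + 0.8165*I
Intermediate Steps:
j(p) = -p/4
F(O) = -2
g(z) = I*√6/3 (g(z) = √(-2 - 22)/6 = √(-24)/6 = (2*I*√6)/6 = I*√6/3)
-3329 - (-1)*g(j(-2)) = -3329 - (-1)*I*√6/3 = -3329 + I*√6/3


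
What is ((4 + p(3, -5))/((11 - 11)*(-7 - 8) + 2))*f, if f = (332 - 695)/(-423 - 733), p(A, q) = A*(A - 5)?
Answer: -363/1156 ≈ -0.31401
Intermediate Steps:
p(A, q) = A*(-5 + A)
f = 363/1156 (f = -363/(-1156) = -363*(-1/1156) = 363/1156 ≈ 0.31401)
((4 + p(3, -5))/((11 - 11)*(-7 - 8) + 2))*f = ((4 + 3*(-5 + 3))/((11 - 11)*(-7 - 8) + 2))*(363/1156) = ((4 + 3*(-2))/(0*(-15) + 2))*(363/1156) = ((4 - 6)/(0 + 2))*(363/1156) = -2/2*(363/1156) = -2*½*(363/1156) = -1*363/1156 = -363/1156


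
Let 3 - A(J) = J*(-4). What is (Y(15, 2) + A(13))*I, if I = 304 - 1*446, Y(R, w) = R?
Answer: -9940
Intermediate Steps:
A(J) = 3 + 4*J (A(J) = 3 - J*(-4) = 3 - (-4)*J = 3 + 4*J)
I = -142 (I = 304 - 446 = -142)
(Y(15, 2) + A(13))*I = (15 + (3 + 4*13))*(-142) = (15 + (3 + 52))*(-142) = (15 + 55)*(-142) = 70*(-142) = -9940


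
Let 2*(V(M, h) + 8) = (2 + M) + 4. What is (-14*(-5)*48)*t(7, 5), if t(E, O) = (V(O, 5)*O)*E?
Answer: -294000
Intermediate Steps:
V(M, h) = -5 + M/2 (V(M, h) = -8 + ((2 + M) + 4)/2 = -8 + (6 + M)/2 = -8 + (3 + M/2) = -5 + M/2)
t(E, O) = E*O*(-5 + O/2) (t(E, O) = ((-5 + O/2)*O)*E = (O*(-5 + O/2))*E = E*O*(-5 + O/2))
(-14*(-5)*48)*t(7, 5) = (-14*(-5)*48)*((½)*7*5*(-10 + 5)) = (70*48)*((½)*7*5*(-5)) = 3360*(-175/2) = -294000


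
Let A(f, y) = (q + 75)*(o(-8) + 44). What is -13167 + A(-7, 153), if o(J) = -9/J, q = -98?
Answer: -113639/8 ≈ -14205.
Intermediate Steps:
A(f, y) = -8303/8 (A(f, y) = (-98 + 75)*(-9/(-8) + 44) = -23*(-9*(-⅛) + 44) = -23*(9/8 + 44) = -23*361/8 = -8303/8)
-13167 + A(-7, 153) = -13167 - 8303/8 = -113639/8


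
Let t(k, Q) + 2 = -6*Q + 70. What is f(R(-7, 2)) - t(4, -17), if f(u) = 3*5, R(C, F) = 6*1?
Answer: -155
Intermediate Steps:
R(C, F) = 6
f(u) = 15
t(k, Q) = 68 - 6*Q (t(k, Q) = -2 + (-6*Q + 70) = -2 + (70 - 6*Q) = 68 - 6*Q)
f(R(-7, 2)) - t(4, -17) = 15 - (68 - 6*(-17)) = 15 - (68 + 102) = 15 - 1*170 = 15 - 170 = -155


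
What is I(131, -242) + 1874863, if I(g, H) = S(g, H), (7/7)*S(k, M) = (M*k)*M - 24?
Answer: 9546723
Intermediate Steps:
S(k, M) = -24 + k*M² (S(k, M) = (M*k)*M - 24 = k*M² - 24 = -24 + k*M²)
I(g, H) = -24 + g*H²
I(131, -242) + 1874863 = (-24 + 131*(-242)²) + 1874863 = (-24 + 131*58564) + 1874863 = (-24 + 7671884) + 1874863 = 7671860 + 1874863 = 9546723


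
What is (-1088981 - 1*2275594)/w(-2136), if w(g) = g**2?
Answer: -1121525/1520832 ≈ -0.73744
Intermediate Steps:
(-1088981 - 1*2275594)/w(-2136) = (-1088981 - 1*2275594)/((-2136)**2) = (-1088981 - 2275594)/4562496 = -3364575*1/4562496 = -1121525/1520832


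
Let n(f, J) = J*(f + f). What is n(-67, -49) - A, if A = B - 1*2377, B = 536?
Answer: 8407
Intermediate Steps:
n(f, J) = 2*J*f (n(f, J) = J*(2*f) = 2*J*f)
A = -1841 (A = 536 - 1*2377 = 536 - 2377 = -1841)
n(-67, -49) - A = 2*(-49)*(-67) - 1*(-1841) = 6566 + 1841 = 8407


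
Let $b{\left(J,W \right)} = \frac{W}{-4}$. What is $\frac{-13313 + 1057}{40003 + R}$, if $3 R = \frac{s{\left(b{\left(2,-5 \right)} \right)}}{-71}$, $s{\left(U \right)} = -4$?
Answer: $- \frac{2610528}{8520643} \approx -0.30638$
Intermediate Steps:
$b{\left(J,W \right)} = - \frac{W}{4}$ ($b{\left(J,W \right)} = W \left(- \frac{1}{4}\right) = - \frac{W}{4}$)
$R = \frac{4}{213}$ ($R = \frac{\left(-4\right) \frac{1}{-71}}{3} = \frac{\left(-4\right) \left(- \frac{1}{71}\right)}{3} = \frac{1}{3} \cdot \frac{4}{71} = \frac{4}{213} \approx 0.018779$)
$\frac{-13313 + 1057}{40003 + R} = \frac{-13313 + 1057}{40003 + \frac{4}{213}} = - \frac{12256}{\frac{8520643}{213}} = \left(-12256\right) \frac{213}{8520643} = - \frac{2610528}{8520643}$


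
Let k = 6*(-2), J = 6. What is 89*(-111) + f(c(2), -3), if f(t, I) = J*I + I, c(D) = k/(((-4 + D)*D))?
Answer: -9900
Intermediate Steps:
k = -12
c(D) = -12/(D*(-4 + D)) (c(D) = -12*1/(D*(-4 + D)) = -12/(D*(-4 + D)))
f(t, I) = 7*I (f(t, I) = 6*I + I = 7*I)
89*(-111) + f(c(2), -3) = 89*(-111) + 7*(-3) = -9879 - 21 = -9900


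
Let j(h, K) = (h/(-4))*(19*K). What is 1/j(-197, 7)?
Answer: 4/26201 ≈ 0.00015267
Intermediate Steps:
j(h, K) = -19*K*h/4 (j(h, K) = (h*(-¼))*(19*K) = (-h/4)*(19*K) = -19*K*h/4)
1/j(-197, 7) = 1/(-19/4*7*(-197)) = 1/(26201/4) = 4/26201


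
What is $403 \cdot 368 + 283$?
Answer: $148587$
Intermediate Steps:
$403 \cdot 368 + 283 = 148304 + 283 = 148587$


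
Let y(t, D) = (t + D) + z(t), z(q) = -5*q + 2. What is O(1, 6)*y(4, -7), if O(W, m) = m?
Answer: -126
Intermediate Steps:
z(q) = 2 - 5*q
y(t, D) = 2 + D - 4*t (y(t, D) = (t + D) + (2 - 5*t) = (D + t) + (2 - 5*t) = 2 + D - 4*t)
O(1, 6)*y(4, -7) = 6*(2 - 7 - 4*4) = 6*(2 - 7 - 16) = 6*(-21) = -126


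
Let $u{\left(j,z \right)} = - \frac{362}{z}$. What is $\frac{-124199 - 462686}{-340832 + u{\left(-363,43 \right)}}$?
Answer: $\frac{25236055}{14656138} \approx 1.7219$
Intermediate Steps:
$\frac{-124199 - 462686}{-340832 + u{\left(-363,43 \right)}} = \frac{-124199 - 462686}{-340832 - \frac{362}{43}} = - \frac{586885}{-340832 - \frac{362}{43}} = - \frac{586885}{- \frac{14656138}{43}} = \left(-586885\right) \left(- \frac{43}{14656138}\right) = \frac{25236055}{14656138}$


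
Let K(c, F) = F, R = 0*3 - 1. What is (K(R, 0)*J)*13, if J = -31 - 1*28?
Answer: 0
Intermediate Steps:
R = -1 (R = 0 - 1 = -1)
J = -59 (J = -31 - 28 = -59)
(K(R, 0)*J)*13 = (0*(-59))*13 = 0*13 = 0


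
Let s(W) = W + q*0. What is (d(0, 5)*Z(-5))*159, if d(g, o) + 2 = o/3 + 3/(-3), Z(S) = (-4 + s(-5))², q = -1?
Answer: -17172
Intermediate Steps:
s(W) = W (s(W) = W - 1*0 = W + 0 = W)
Z(S) = 81 (Z(S) = (-4 - 5)² = (-9)² = 81)
d(g, o) = -3 + o/3 (d(g, o) = -2 + (o/3 + 3/(-3)) = -2 + (o*(⅓) + 3*(-⅓)) = -2 + (o/3 - 1) = -2 + (-1 + o/3) = -3 + o/3)
(d(0, 5)*Z(-5))*159 = ((-3 + (⅓)*5)*81)*159 = ((-3 + 5/3)*81)*159 = -4/3*81*159 = -108*159 = -17172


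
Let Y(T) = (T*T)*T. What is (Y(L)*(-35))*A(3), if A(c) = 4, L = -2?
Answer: 1120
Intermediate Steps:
Y(T) = T³ (Y(T) = T²*T = T³)
(Y(L)*(-35))*A(3) = ((-2)³*(-35))*4 = -8*(-35)*4 = 280*4 = 1120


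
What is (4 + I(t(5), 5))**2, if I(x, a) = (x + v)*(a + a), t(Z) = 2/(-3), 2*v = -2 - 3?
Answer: 6889/9 ≈ 765.44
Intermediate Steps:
v = -5/2 (v = (-2 - 3)/2 = (1/2)*(-5) = -5/2 ≈ -2.5000)
t(Z) = -2/3 (t(Z) = 2*(-1/3) = -2/3)
I(x, a) = 2*a*(-5/2 + x) (I(x, a) = (x - 5/2)*(a + a) = (-5/2 + x)*(2*a) = 2*a*(-5/2 + x))
(4 + I(t(5), 5))**2 = (4 + 5*(-5 + 2*(-2/3)))**2 = (4 + 5*(-5 - 4/3))**2 = (4 + 5*(-19/3))**2 = (4 - 95/3)**2 = (-83/3)**2 = 6889/9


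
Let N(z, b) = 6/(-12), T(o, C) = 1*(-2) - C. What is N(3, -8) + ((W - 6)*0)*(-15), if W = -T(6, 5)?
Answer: -1/2 ≈ -0.50000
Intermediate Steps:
T(o, C) = -2 - C
W = 7 (W = -(-2 - 1*5) = -(-2 - 5) = -1*(-7) = 7)
N(z, b) = -1/2 (N(z, b) = 6*(-1/12) = -1/2)
N(3, -8) + ((W - 6)*0)*(-15) = -1/2 + ((7 - 6)*0)*(-15) = -1/2 + (1*0)*(-15) = -1/2 + 0*(-15) = -1/2 + 0 = -1/2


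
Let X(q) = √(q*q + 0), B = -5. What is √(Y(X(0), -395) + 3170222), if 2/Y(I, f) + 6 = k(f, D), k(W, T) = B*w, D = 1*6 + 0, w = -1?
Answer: 2*√792555 ≈ 1780.5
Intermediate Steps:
D = 6 (D = 6 + 0 = 6)
k(W, T) = 5 (k(W, T) = -5*(-1) = 5)
X(q) = √(q²) (X(q) = √(q² + 0) = √(q²))
Y(I, f) = -2 (Y(I, f) = 2/(-6 + 5) = 2/(-1) = 2*(-1) = -2)
√(Y(X(0), -395) + 3170222) = √(-2 + 3170222) = √3170220 = 2*√792555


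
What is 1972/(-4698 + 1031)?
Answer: -1972/3667 ≈ -0.53777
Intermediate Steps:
1972/(-4698 + 1031) = 1972/(-3667) = 1972*(-1/3667) = -1972/3667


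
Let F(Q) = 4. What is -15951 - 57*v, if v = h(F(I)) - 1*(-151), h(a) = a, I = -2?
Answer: -24786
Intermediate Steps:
v = 155 (v = 4 - 1*(-151) = 4 + 151 = 155)
-15951 - 57*v = -15951 - 57*155 = -15951 - 1*8835 = -15951 - 8835 = -24786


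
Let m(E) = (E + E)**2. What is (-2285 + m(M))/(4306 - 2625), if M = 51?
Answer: 8119/1681 ≈ 4.8299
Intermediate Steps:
m(E) = 4*E**2 (m(E) = (2*E)**2 = 4*E**2)
(-2285 + m(M))/(4306 - 2625) = (-2285 + 4*51**2)/(4306 - 2625) = (-2285 + 4*2601)/1681 = (-2285 + 10404)*(1/1681) = 8119*(1/1681) = 8119/1681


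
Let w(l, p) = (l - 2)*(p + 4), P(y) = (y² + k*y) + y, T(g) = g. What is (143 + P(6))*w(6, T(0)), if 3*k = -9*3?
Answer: 2096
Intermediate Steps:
k = -9 (k = (-9*3)/3 = (⅓)*(-27) = -9)
P(y) = y² - 8*y (P(y) = (y² - 9*y) + y = y² - 8*y)
w(l, p) = (-2 + l)*(4 + p)
(143 + P(6))*w(6, T(0)) = (143 + 6*(-8 + 6))*(-8 - 2*0 + 4*6 + 6*0) = (143 + 6*(-2))*(-8 + 0 + 24 + 0) = (143 - 12)*16 = 131*16 = 2096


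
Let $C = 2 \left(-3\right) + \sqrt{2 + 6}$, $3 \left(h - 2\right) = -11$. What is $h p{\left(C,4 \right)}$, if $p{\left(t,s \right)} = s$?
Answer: $- \frac{20}{3} \approx -6.6667$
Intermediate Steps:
$h = - \frac{5}{3}$ ($h = 2 + \frac{1}{3} \left(-11\right) = 2 - \frac{11}{3} = - \frac{5}{3} \approx -1.6667$)
$C = -6 + 2 \sqrt{2}$ ($C = -6 + \sqrt{8} = -6 + 2 \sqrt{2} \approx -3.1716$)
$h p{\left(C,4 \right)} = \left(- \frac{5}{3}\right) 4 = - \frac{20}{3}$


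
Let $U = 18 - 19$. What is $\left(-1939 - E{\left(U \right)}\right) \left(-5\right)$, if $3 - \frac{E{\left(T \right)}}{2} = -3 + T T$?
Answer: $9745$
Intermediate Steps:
$U = -1$
$E{\left(T \right)} = 12 - 2 T^{2}$ ($E{\left(T \right)} = 6 - 2 \left(-3 + T T\right) = 6 - 2 \left(-3 + T^{2}\right) = 6 - \left(-6 + 2 T^{2}\right) = 12 - 2 T^{2}$)
$\left(-1939 - E{\left(U \right)}\right) \left(-5\right) = \left(-1939 - \left(12 - 2 \left(-1\right)^{2}\right)\right) \left(-5\right) = \left(-1939 - \left(12 - 2\right)\right) \left(-5\right) = \left(-1939 - 10\right) \left(-5\right) = \left(-1949\right) \left(-5\right) = 9745$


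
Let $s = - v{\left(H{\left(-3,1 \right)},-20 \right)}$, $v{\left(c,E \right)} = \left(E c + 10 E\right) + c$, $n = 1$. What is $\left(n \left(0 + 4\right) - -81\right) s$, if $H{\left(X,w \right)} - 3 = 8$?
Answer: $34765$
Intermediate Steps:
$H{\left(X,w \right)} = 11$ ($H{\left(X,w \right)} = 3 + 8 = 11$)
$v{\left(c,E \right)} = c + 10 E + E c$ ($v{\left(c,E \right)} = \left(10 E + E c\right) + c = c + 10 E + E c$)
$s = 409$ ($s = - (11 + 10 \left(-20\right) - 220) = - (11 - 200 - 220) = \left(-1\right) \left(-409\right) = 409$)
$\left(n \left(0 + 4\right) - -81\right) s = \left(1 \left(0 + 4\right) - -81\right) 409 = \left(1 \cdot 4 + 81\right) 409 = \left(4 + 81\right) 409 = 85 \cdot 409 = 34765$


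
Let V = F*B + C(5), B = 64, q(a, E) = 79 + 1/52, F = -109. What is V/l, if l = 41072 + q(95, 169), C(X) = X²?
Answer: -361452/2139853 ≈ -0.16891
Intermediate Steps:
q(a, E) = 4109/52 (q(a, E) = 79 + 1/52 = 4109/52)
V = -6951 (V = -109*64 + 5² = -6976 + 25 = -6951)
l = 2139853/52 (l = 41072 + 4109/52 = 2139853/52 ≈ 41151.)
V/l = -6951/2139853/52 = -6951*52/2139853 = -361452/2139853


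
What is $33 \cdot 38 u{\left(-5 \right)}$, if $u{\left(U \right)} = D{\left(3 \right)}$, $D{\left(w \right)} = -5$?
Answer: $-6270$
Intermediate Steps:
$u{\left(U \right)} = -5$
$33 \cdot 38 u{\left(-5 \right)} = 33 \cdot 38 \left(-5\right) = 1254 \left(-5\right) = -6270$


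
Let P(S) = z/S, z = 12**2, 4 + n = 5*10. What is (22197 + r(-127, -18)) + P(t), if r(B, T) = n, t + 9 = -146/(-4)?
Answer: 1223653/55 ≈ 22248.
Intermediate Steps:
t = 55/2 (t = -9 - 146/(-4) = -9 - 146*(-1)/4 = -9 - 73*(-1/2) = -9 + 73/2 = 55/2 ≈ 27.500)
n = 46 (n = -4 + 5*10 = -4 + 50 = 46)
z = 144
r(B, T) = 46
P(S) = 144/S
(22197 + r(-127, -18)) + P(t) = (22197 + 46) + 144/(55/2) = 22243 + 144*(2/55) = 22243 + 288/55 = 1223653/55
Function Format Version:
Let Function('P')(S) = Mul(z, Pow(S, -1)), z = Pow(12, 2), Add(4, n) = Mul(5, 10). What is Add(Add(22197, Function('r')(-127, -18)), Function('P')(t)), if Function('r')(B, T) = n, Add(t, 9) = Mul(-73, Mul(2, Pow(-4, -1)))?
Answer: Rational(1223653, 55) ≈ 22248.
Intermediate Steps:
t = Rational(55, 2) (t = Add(-9, Mul(-73, Mul(2, Pow(-4, -1)))) = Add(-9, Mul(-73, Mul(2, Rational(-1, 4)))) = Add(-9, Mul(-73, Rational(-1, 2))) = Add(-9, Rational(73, 2)) = Rational(55, 2) ≈ 27.500)
n = 46 (n = Add(-4, Mul(5, 10)) = Add(-4, 50) = 46)
z = 144
Function('r')(B, T) = 46
Function('P')(S) = Mul(144, Pow(S, -1))
Add(Add(22197, Function('r')(-127, -18)), Function('P')(t)) = Add(Add(22197, 46), Mul(144, Pow(Rational(55, 2), -1))) = Add(22243, Mul(144, Rational(2, 55))) = Add(22243, Rational(288, 55)) = Rational(1223653, 55)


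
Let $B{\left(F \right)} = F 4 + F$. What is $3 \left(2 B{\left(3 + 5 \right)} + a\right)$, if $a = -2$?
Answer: $234$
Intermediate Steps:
$B{\left(F \right)} = 5 F$ ($B{\left(F \right)} = 4 F + F = 5 F$)
$3 \left(2 B{\left(3 + 5 \right)} + a\right) = 3 \left(2 \cdot 5 \left(3 + 5\right) - 2\right) = 3 \left(2 \cdot 5 \cdot 8 - 2\right) = 3 \left(2 \cdot 40 - 2\right) = 3 \left(80 - 2\right) = 3 \cdot 78 = 234$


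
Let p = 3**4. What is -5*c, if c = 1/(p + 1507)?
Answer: -5/1588 ≈ -0.0031486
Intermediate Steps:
p = 81
c = 1/1588 (c = 1/(81 + 1507) = 1/1588 ≈ 0.00062972)
-5*c = -5*1/1588 = -5/1588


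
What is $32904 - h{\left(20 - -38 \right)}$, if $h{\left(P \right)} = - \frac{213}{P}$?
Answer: $\frac{1908645}{58} \approx 32908.0$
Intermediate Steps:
$32904 - h{\left(20 - -38 \right)} = 32904 - - \frac{213}{20 - -38} = 32904 - - \frac{213}{20 + 38} = 32904 - - \frac{213}{58} = 32904 + \frac{213}{58} = \frac{1908645}{58}$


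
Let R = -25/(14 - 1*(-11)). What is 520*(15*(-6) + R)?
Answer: -47320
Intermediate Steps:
R = -1 (R = -25/(14 + 11) = -25/25 = -25*1/25 = -1)
520*(15*(-6) + R) = 520*(15*(-6) - 1) = 520*(-90 - 1) = 520*(-91) = -47320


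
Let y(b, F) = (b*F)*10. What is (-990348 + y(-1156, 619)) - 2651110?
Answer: -10797098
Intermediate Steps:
y(b, F) = 10*F*b (y(b, F) = (F*b)*10 = 10*F*b)
(-990348 + y(-1156, 619)) - 2651110 = (-990348 + 10*619*(-1156)) - 2651110 = (-990348 - 7155640) - 2651110 = -8145988 - 2651110 = -10797098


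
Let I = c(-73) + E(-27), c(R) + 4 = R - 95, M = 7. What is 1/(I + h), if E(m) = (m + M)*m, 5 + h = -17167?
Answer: -1/16804 ≈ -5.9510e-5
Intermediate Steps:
h = -17172 (h = -5 - 17167 = -17172)
c(R) = -99 + R (c(R) = -4 + (R - 95) = -4 + (-95 + R) = -99 + R)
E(m) = m*(7 + m) (E(m) = (m + 7)*m = (7 + m)*m = m*(7 + m))
I = 368 (I = (-99 - 73) - 27*(7 - 27) = -172 - 27*(-20) = -172 + 540 = 368)
1/(I + h) = 1/(368 - 17172) = 1/(-16804) = -1/16804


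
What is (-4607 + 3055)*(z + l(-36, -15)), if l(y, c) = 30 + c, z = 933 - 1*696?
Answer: -391104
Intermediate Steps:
z = 237 (z = 933 - 696 = 237)
(-4607 + 3055)*(z + l(-36, -15)) = (-4607 + 3055)*(237 + (30 - 15)) = -1552*(237 + 15) = -1552*252 = -391104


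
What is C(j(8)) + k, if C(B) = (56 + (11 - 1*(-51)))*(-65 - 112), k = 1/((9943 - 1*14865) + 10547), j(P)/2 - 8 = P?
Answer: -117483749/5625 ≈ -20886.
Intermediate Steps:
j(P) = 16 + 2*P
k = 1/5625 (k = 1/((9943 - 14865) + 10547) = 1/(-4922 + 10547) = 1/5625 ≈ 0.00017778)
C(B) = -20886 (C(B) = (56 + (11 + 51))*(-177) = (56 + 62)*(-177) = 118*(-177) = -20886)
C(j(8)) + k = -20886 + 1/5625 = -117483749/5625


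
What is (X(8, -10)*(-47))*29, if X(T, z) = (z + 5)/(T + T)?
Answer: 6815/16 ≈ 425.94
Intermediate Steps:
X(T, z) = (5 + z)/(2*T) (X(T, z) = (5 + z)/((2*T)) = (5 + z)*(1/(2*T)) = (5 + z)/(2*T))
(X(8, -10)*(-47))*29 = (((½)*(5 - 10)/8)*(-47))*29 = (((½)*(⅛)*(-5))*(-47))*29 = -5/16*(-47)*29 = (235/16)*29 = 6815/16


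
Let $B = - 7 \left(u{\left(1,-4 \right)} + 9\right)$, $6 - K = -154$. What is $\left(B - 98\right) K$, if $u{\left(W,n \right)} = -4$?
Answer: $-21280$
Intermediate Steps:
$K = 160$ ($K = 6 - -154 = 6 + 154 = 160$)
$B = -35$ ($B = - 7 \left(-4 + 9\right) = \left(-7\right) 5 = -35$)
$\left(B - 98\right) K = \left(-35 - 98\right) 160 = \left(-133\right) 160 = -21280$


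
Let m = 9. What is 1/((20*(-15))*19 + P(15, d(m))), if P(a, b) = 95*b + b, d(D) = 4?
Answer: -1/5316 ≈ -0.00018811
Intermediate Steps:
P(a, b) = 96*b
1/((20*(-15))*19 + P(15, d(m))) = 1/((20*(-15))*19 + 96*4) = 1/(-300*19 + 384) = 1/(-5700 + 384) = 1/(-5316) = -1/5316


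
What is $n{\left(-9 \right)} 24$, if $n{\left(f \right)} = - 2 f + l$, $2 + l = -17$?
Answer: $-24$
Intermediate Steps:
$l = -19$ ($l = -2 - 17 = -19$)
$n{\left(f \right)} = -19 - 2 f$ ($n{\left(f \right)} = - 2 f - 19 = -19 - 2 f$)
$n{\left(-9 \right)} 24 = \left(-19 - -18\right) 24 = \left(-19 + 18\right) 24 = \left(-1\right) 24 = -24$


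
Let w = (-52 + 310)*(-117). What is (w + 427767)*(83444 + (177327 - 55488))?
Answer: 81616620423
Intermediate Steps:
w = -30186 (w = 258*(-117) = -30186)
(w + 427767)*(83444 + (177327 - 55488)) = (-30186 + 427767)*(83444 + (177327 - 55488)) = 397581*(83444 + 121839) = 397581*205283 = 81616620423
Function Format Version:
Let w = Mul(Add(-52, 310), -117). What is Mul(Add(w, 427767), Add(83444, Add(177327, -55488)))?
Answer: 81616620423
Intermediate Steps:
w = -30186 (w = Mul(258, -117) = -30186)
Mul(Add(w, 427767), Add(83444, Add(177327, -55488))) = Mul(Add(-30186, 427767), Add(83444, Add(177327, -55488))) = Mul(397581, Add(83444, 121839)) = Mul(397581, 205283) = 81616620423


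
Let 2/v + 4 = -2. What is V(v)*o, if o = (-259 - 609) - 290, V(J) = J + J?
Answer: 772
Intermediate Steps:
v = -⅓ (v = 2/(-4 - 2) = 2/(-6) = 2*(-⅙) = -⅓ ≈ -0.33333)
V(J) = 2*J
o = -1158 (o = -868 - 290 = -1158)
V(v)*o = (2*(-⅓))*(-1158) = -⅔*(-1158) = 772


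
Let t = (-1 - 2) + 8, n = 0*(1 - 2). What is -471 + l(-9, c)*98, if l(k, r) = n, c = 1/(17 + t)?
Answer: -471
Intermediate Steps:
n = 0 (n = 0*(-1) = 0)
t = 5 (t = -3 + 8 = 5)
c = 1/22 (c = 1/(17 + 5) = 1/22 ≈ 0.045455)
l(k, r) = 0
-471 + l(-9, c)*98 = -471 + 0*98 = -471 + 0 = -471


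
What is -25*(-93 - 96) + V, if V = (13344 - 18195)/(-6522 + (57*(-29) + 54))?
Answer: 12792192/2707 ≈ 4725.6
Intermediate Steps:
V = 1617/2707 (V = -4851/(-6522 + (-1653 + 54)) = -4851/(-6522 - 1599) = -4851/(-8121) = -4851*(-1/8121) = 1617/2707 ≈ 0.59734)
-25*(-93 - 96) + V = -25*(-93 - 96) + 1617/2707 = -25*(-189) + 1617/2707 = 4725 + 1617/2707 = 12792192/2707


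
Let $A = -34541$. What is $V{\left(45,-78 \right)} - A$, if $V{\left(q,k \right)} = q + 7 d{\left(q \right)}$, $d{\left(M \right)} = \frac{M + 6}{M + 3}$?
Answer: $\frac{553495}{16} \approx 34593.0$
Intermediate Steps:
$d{\left(M \right)} = \frac{6 + M}{3 + M}$
$V{\left(q,k \right)} = q + \frac{7 \left(6 + q\right)}{3 + q}$ ($V{\left(q,k \right)} = q + 7 \frac{6 + q}{3 + q} = q + \frac{7 \left(6 + q\right)}{3 + q}$)
$V{\left(45,-78 \right)} - A = \frac{42 + 45^{2} + 10 \cdot 45}{3 + 45} - -34541 = \frac{42 + 2025 + 450}{48} + 34541 = \frac{1}{48} \cdot 2517 + 34541 = \frac{839}{16} + 34541 = \frac{553495}{16}$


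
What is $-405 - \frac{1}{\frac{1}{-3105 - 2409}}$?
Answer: $5109$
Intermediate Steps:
$-405 - \frac{1}{\frac{1}{-3105 - 2409}} = -405 - \frac{1}{\frac{1}{-5514}} = -405 - \frac{1}{- \frac{1}{5514}} = -405 - -5514 = -405 + 5514 = 5109$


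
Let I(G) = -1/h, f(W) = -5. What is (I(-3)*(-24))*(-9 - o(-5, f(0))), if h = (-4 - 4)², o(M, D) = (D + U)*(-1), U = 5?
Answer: -27/8 ≈ -3.3750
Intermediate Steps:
o(M, D) = -5 - D (o(M, D) = (D + 5)*(-1) = (5 + D)*(-1) = -5 - D)
h = 64 (h = (-8)² = 64)
I(G) = -1/64
(I(-3)*(-24))*(-9 - o(-5, f(0))) = (-1/64*(-24))*(-9 - (-5 - 1*(-5))) = 3*(-9 - (-5 + 5))/8 = 3*(-9 - 1*0)/8 = 3*(-9 + 0)/8 = (3/8)*(-9) = -27/8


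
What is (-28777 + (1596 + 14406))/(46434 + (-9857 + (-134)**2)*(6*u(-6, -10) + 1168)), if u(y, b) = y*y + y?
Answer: -12775/10963886 ≈ -0.0011652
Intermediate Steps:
u(y, b) = y + y**2 (u(y, b) = y**2 + y = y + y**2)
(-28777 + (1596 + 14406))/(46434 + (-9857 + (-134)**2)*(6*u(-6, -10) + 1168)) = (-28777 + (1596 + 14406))/(46434 + (-9857 + (-134)**2)*(6*(-6*(1 - 6)) + 1168)) = (-28777 + 16002)/(46434 + (-9857 + 17956)*(6*(-6*(-5)) + 1168)) = -12775/(46434 + 8099*(6*30 + 1168)) = -12775/(46434 + 8099*(180 + 1168)) = -12775/(46434 + 8099*1348) = -12775/(46434 + 10917452) = -12775/10963886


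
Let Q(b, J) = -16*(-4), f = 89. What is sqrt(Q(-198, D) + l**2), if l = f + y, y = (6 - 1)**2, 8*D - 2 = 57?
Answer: 2*sqrt(3265) ≈ 114.28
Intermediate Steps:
D = 59/8 (D = 1/4 + (1/8)*57 = 1/4 + 57/8 = 59/8 ≈ 7.3750)
y = 25 (y = 5**2 = 25)
Q(b, J) = 64
l = 114 (l = 89 + 25 = 114)
sqrt(Q(-198, D) + l**2) = sqrt(64 + 114**2) = sqrt(64 + 12996) = sqrt(13060) = 2*sqrt(3265)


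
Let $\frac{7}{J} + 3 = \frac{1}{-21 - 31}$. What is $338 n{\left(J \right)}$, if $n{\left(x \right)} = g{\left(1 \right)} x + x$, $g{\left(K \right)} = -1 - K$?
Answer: $\frac{123032}{157} \approx 783.64$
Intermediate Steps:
$J = - \frac{364}{157}$ ($J = \frac{7}{-3 + \frac{1}{-21 - 31}} = \frac{7}{-3 + \frac{1}{-52}} = \frac{7}{-3 - \frac{1}{52}} = \frac{7}{- \frac{157}{52}} = 7 \left(- \frac{52}{157}\right) = - \frac{364}{157} \approx -2.3185$)
$n{\left(x \right)} = - x$ ($n{\left(x \right)} = \left(-1 - 1\right) x + x = - 2 x + x = - x$)
$338 n{\left(J \right)} = 338 \left(\left(-1\right) \left(- \frac{364}{157}\right)\right) = 338 \cdot \frac{364}{157} = \frac{123032}{157}$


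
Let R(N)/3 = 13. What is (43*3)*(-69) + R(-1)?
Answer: -8862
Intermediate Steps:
R(N) = 39 (R(N) = 3*13 = 39)
(43*3)*(-69) + R(-1) = (43*3)*(-69) + 39 = 129*(-69) + 39 = -8901 + 39 = -8862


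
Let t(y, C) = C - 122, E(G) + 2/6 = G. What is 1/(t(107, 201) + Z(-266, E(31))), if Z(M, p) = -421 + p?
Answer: -3/934 ≈ -0.0032120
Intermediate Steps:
E(G) = -⅓ + G
t(y, C) = -122 + C
1/(t(107, 201) + Z(-266, E(31))) = 1/((-122 + 201) + (-421 + (-⅓ + 31))) = 1/(79 + (-421 + 92/3)) = 1/(79 - 1171/3) = 1/(-934/3) = -3/934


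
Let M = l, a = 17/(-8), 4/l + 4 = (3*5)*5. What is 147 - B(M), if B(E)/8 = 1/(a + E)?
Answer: 177269/1175 ≈ 150.87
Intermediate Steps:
l = 4/71 (l = 4/(-4 + (3*5)*5) = 4/(-4 + 15*5) = 4/(-4 + 75) = 4/71 ≈ 0.056338)
a = -17/8 (a = 17*(-1/8) = -17/8 ≈ -2.1250)
M = 4/71 ≈ 0.056338
B(E) = 8/(-17/8 + E)
147 - B(M) = 147 - 64/(-17 + 8*(4/71)) = 147 - 64/(-17 + 32/71) = 147 - 64/(-1175/71) = 147 - 64*(-71)/1175 = 147 - 1*(-4544/1175) = 147 + 4544/1175 = 177269/1175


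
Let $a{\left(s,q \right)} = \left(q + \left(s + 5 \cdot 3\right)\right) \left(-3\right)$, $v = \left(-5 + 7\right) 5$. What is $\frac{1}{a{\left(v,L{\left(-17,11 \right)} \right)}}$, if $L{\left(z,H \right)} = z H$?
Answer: $\frac{1}{486} \approx 0.0020576$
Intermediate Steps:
$L{\left(z,H \right)} = H z$
$v = 10$ ($v = 2 \cdot 5 = 10$)
$a{\left(s,q \right)} = -45 - 3 q - 3 s$ ($a{\left(s,q \right)} = \left(q + \left(s + 15\right)\right) \left(-3\right) = \left(q + \left(15 + s\right)\right) \left(-3\right) = \left(15 + q + s\right) \left(-3\right) = -45 - 3 q - 3 s$)
$\frac{1}{a{\left(v,L{\left(-17,11 \right)} \right)}} = \frac{1}{-45 - 3 \cdot 11 \left(-17\right) - 30} = \frac{1}{-45 - -561 - 30} = \frac{1}{-45 + 561 - 30} = \frac{1}{486}$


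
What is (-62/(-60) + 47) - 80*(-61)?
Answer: 147841/30 ≈ 4928.0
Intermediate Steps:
(-62/(-60) + 47) - 80*(-61) = (-62*(-1/60) + 47) + 4880 = (31/30 + 47) + 4880 = 1441/30 + 4880 = 147841/30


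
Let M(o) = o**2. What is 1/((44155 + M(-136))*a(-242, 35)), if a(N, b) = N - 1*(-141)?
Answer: -1/6327751 ≈ -1.5803e-7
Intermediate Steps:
a(N, b) = 141 + N (a(N, b) = N + 141 = 141 + N)
1/((44155 + M(-136))*a(-242, 35)) = 1/((44155 + (-136)**2)*(141 - 242)) = 1/((44155 + 18496)*(-101)) = -1/101/62651 = (1/62651)*(-1/101) = -1/6327751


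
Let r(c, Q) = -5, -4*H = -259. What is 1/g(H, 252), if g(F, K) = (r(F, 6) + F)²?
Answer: 16/57121 ≈ 0.00028011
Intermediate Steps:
H = 259/4 (H = -¼*(-259) = 259/4 ≈ 64.750)
g(F, K) = (-5 + F)²
1/g(H, 252) = 1/((-5 + 259/4)²) = 1/((239/4)²) = 1/(57121/16) = 16/57121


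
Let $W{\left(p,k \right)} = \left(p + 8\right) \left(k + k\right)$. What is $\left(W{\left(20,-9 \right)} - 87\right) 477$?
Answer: $-281907$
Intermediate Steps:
$W{\left(p,k \right)} = 2 k \left(8 + p\right)$ ($W{\left(p,k \right)} = \left(8 + p\right) 2 k = 2 k \left(8 + p\right)$)
$\left(W{\left(20,-9 \right)} - 87\right) 477 = \left(2 \left(-9\right) \left(8 + 20\right) - 87\right) 477 = \left(2 \left(-9\right) 28 - 87\right) 477 = \left(-504 - 87\right) 477 = \left(-591\right) 477 = -281907$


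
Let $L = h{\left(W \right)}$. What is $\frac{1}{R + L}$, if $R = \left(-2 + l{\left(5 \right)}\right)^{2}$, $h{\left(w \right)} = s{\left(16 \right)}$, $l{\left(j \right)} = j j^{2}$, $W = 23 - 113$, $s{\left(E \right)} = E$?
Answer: $\frac{1}{15145} \approx 6.6028 \cdot 10^{-5}$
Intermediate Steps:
$W = -90$ ($W = 23 - 113 = -90$)
$l{\left(j \right)} = j^{3}$
$h{\left(w \right)} = 16$
$L = 16$
$R = 15129$ ($R = \left(-2 + 5^{3}\right)^{2} = \left(-2 + 125\right)^{2} = 123^{2} = 15129$)
$\frac{1}{R + L} = \frac{1}{15129 + 16} = \frac{1}{15145}$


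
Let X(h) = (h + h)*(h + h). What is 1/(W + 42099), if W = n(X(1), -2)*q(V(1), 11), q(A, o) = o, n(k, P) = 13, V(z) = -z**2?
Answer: 1/42242 ≈ 2.3673e-5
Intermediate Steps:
X(h) = 4*h**2 (X(h) = (2*h)*(2*h) = 4*h**2)
W = 143 (W = 13*11 = 143)
1/(W + 42099) = 1/(143 + 42099) = 1/42242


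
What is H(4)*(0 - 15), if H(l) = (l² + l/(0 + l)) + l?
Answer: -315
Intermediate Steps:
H(l) = 1 + l + l² (H(l) = (l² + l/l) + l = (l² + 1) + l = (1 + l²) + l = 1 + l + l²)
H(4)*(0 - 15) = (1 + 4 + 4²)*(0 - 15) = (1 + 4 + 16)*(-15) = 21*(-15) = -315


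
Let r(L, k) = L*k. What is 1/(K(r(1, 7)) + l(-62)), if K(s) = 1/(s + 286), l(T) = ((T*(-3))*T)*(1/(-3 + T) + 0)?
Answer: 19045/3378941 ≈ 0.0056364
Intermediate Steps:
l(T) = -3*T**2/(-3 + T) (l(T) = ((-3*T)*T)/(-3 + T) = (-3*T**2)/(-3 + T) = -3*T**2/(-3 + T))
K(s) = 1/(286 + s)
1/(K(r(1, 7)) + l(-62)) = 1/(1/(286 + 1*7) - 3*(-62)**2/(-3 - 62)) = 1/(1/(286 + 7) - 3*3844/(-65)) = 1/(1/293 - 3*3844*(-1/65)) = 1/(1/293 + 11532/65) = 1/(3378941/19045) = 19045/3378941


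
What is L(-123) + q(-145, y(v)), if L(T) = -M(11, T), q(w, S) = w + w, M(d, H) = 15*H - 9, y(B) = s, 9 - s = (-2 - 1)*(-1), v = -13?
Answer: 1564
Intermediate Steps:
s = 6 (s = 9 - (-2 - 1)*(-1) = 9 - (-3)*(-1) = 9 - 1*3 = 9 - 3 = 6)
y(B) = 6
M(d, H) = -9 + 15*H
q(w, S) = 2*w
L(T) = 9 - 15*T (L(T) = -(-9 + 15*T) = 9 - 15*T)
L(-123) + q(-145, y(v)) = (9 - 15*(-123)) + 2*(-145) = (9 + 1845) - 290 = 1854 - 290 = 1564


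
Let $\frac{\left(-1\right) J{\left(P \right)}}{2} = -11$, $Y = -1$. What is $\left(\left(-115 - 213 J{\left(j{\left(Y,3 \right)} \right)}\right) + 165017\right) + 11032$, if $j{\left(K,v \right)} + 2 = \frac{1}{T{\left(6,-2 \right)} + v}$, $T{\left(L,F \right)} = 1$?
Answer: $171248$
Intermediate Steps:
$j{\left(K,v \right)} = -2 + \frac{1}{1 + v}$
$J{\left(P \right)} = 22$ ($J{\left(P \right)} = \left(-2\right) \left(-11\right) = 22$)
$\left(\left(-115 - 213 J{\left(j{\left(Y,3 \right)} \right)}\right) + 165017\right) + 11032 = \left(\left(-115 - 4686\right) + 165017\right) + 11032 = \left(-4801 + 165017\right) + 11032 = 160216 + 11032 = 171248$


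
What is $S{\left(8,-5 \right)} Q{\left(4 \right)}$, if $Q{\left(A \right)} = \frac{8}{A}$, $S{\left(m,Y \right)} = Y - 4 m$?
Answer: $-74$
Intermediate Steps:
$S{\left(8,-5 \right)} Q{\left(4 \right)} = \left(-5 - 32\right) \frac{8}{4} = \left(-5 - 32\right) 8 \cdot \frac{1}{4} = \left(-37\right) 2 = -74$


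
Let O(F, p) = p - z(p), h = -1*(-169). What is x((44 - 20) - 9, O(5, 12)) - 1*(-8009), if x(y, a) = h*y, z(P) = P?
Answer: 10544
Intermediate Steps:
h = 169
O(F, p) = 0 (O(F, p) = p - p = 0)
x(y, a) = 169*y
x((44 - 20) - 9, O(5, 12)) - 1*(-8009) = 169*((44 - 20) - 9) - 1*(-8009) = 169*(24 - 9) + 8009 = 169*15 + 8009 = 2535 + 8009 = 10544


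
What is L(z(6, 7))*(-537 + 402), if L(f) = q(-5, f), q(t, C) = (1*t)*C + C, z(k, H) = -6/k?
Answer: -540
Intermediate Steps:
q(t, C) = C + C*t (q(t, C) = t*C + C = C*t + C = C + C*t)
L(f) = -4*f (L(f) = f*(1 - 5) = f*(-4) = -4*f)
L(z(6, 7))*(-537 + 402) = (-(-24)/6)*(-537 + 402) = -(-24)/6*(-135) = -4*(-1)*(-135) = 4*(-135) = -540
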